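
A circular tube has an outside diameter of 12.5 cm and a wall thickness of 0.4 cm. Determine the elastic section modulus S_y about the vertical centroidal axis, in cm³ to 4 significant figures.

S_y ≈ 44.57 cm³

Treat the section as a set of non-overlapping primitives; coordinates are from the bounding-box lower-left.
Outer circle: ⌀12.5, A = 122.718 cm², x = 6.25 cm, Ī = 1198.42 cm⁴.
Bore (subtracted): ⌀11.7, A = 107.513 cm², x = 6.25 cm, Ī = 919.842 cm⁴.
By symmetry the centroid is at mid-width, x̄ = 6.25 cm.
All pieces are centred on the vertical centroidal axis, so I = ΣĪ (holes subtracted) = 278.58 cm⁴.
Extreme fibre distance c = 6.25 cm; S = I/c = 44.5728 cm³.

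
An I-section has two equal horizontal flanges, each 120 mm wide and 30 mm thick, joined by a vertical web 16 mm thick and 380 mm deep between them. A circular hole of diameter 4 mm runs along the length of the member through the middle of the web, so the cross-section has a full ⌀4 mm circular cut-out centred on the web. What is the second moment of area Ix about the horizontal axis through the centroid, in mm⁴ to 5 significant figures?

Treat the section as a set of non-overlapping primitives; coordinates are from the bounding-box lower-left.
Bottom flange: 120 × 30, A = 3 600 mm², y = 15 mm, Ī = 270 000 mm⁴.
Web: 16 × 380, A = 6 080 mm², y = 220 mm, Ī = 73 162 667 mm⁴.
Top flange: 120 × 30, A = 3 600 mm², y = 425 mm, Ī = 270 000 mm⁴.
Hole (subtracted): ⌀4, A = 12.56637 mm², y = 220 mm, Ī = 12.56637 mm⁴.
By symmetry the centroid is at mid-height, ȳ = 220 mm.
Transfer each piece to the horizontal axis through the centroid using Ī + A·d² with d = y − 220:
  bottom flange: d = -205 mm → contributes +151 560 000 mm⁴
  web: d = 0 mm → contributes +73 162 667 mm⁴
  top flange: d = 205 mm → contributes +151 560 000 mm⁴
  hole: d = 0 mm → contributes −12.56637 mm⁴
Total I = 376 282 654 mm⁴.

Ix ≈ 3.7628 × 10⁸ mm⁴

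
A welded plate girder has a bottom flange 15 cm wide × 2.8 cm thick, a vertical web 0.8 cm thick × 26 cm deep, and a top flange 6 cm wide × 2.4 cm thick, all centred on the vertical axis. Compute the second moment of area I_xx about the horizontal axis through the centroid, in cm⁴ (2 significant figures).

I_xx ≈ 1.1 × 10⁴ cm⁴

Decompose the section into non-overlapping parts with the origin at the bottom-left of its bounding rectangle.
Bottom plate: 15 × 2.8, A = 42 cm², y = 1.4 cm, Ī = 27.44 cm⁴.
Web plate: 0.8 × 26, A = 20.8 cm², y = 15.8 cm, Ī = 1 172 cm⁴.
Top plate: 6 × 2.4, A = 14.4 cm², y = 30 cm, Ī = 6.912 cm⁴.
Centroid: ȳ = ΣA·y / ΣA = 10.61 cm.
Transfer each piece to the horizontal axis through the centroid using Ī + A·d² with d = y − 10.61:
  bottom plate: d = -9.215 cm → contributes +3 594 cm⁴
  web plate: d = 5.185 cm → contributes +1 731 cm⁴
  top plate: d = 19.39 cm → contributes +5 418 cm⁴
Total I = 10 743 cm⁴.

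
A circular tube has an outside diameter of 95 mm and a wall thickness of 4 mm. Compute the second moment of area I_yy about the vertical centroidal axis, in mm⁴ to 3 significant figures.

I_yy ≈ 1.19 × 10⁶ mm⁴

Treat the section as a set of non-overlapping primitives; coordinates are from the bounding-box lower-left.
Outer circle: ⌀95, A = 7088.2 mm², x = 47.5 mm, Ī = 3 998 198 mm⁴.
Bore (subtracted): ⌀87, A = 5944.7 mm², x = 47.5 mm, Ī = 2 812 205 mm⁴.
By symmetry the centroid is at mid-width, x̄ = 47.5 mm.
All pieces are centred on the vertical centroidal axis, so I = ΣĪ (holes subtracted) = 1 185 994 mm⁴.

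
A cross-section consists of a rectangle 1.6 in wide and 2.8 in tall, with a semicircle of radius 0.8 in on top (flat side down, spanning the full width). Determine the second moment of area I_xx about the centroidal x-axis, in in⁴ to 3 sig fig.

Break the section into simple shapes (no overlaps), measuring from the bottom-left corner of the bounding box.
Rectangular body: 1.6 × 2.8, A = 4.48 in², y = 1.4 in, Ī = 2.9269 in⁴.
Semicircular cap: semicircle r = 0.8, A = 1.0053 in², y = 3.1395 in, Ī = 0.044956 in⁴.
Centroid: ȳ = ΣA·y / ΣA = 1.7188 in.
Transfer each piece to the centroidal x-axis using Ī + A·d² with d = y − 1.7188:
  rectangular body: d = -0.31881 in → contributes +3.3823 in⁴
  semicircular cap: d = 1.4207 in → contributes +2.0741 in⁴
Total I = 5.4564 in⁴.

I_xx ≈ 5.46 in⁴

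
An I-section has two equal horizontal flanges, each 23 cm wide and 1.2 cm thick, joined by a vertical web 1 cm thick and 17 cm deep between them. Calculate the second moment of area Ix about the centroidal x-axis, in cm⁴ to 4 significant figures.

Treat the section as a set of non-overlapping primitives; coordinates are from the bounding-box lower-left.
Bottom flange: 23 × 1.2, A = 27.6 cm², y = 0.6 cm, Ī = 3.312 cm⁴.
Web: 1 × 17, A = 17 cm², y = 9.7 cm, Ī = 409.417 cm⁴.
Top flange: 23 × 1.2, A = 27.6 cm², y = 18.8 cm, Ī = 3.312 cm⁴.
By symmetry the centroid is at mid-height, ȳ = 9.7 cm.
Transfer each piece to the centroidal x-axis using Ī + A·d² with d = y − 9.7:
  bottom flange: d = -9.1 cm → contributes +2288.87 cm⁴
  web: d = 0 cm → contributes +409.417 cm⁴
  top flange: d = 9.1 cm → contributes +2288.87 cm⁴
Total I = 4987.15 cm⁴.

Ix ≈ 4987 cm⁴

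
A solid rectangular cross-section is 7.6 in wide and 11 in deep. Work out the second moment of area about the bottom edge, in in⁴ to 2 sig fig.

I_base ≈ 3400 in⁴

The section: 7.6 × 11, A = 83.6 in², y = 5.5 in, Ī = 843 in⁴.
Transfer it to the bottom edge using Ī + A·d² with d = y − 0:
  the section: d = 5.5 in → contributes +3 372 in⁴
Total I = 3 372 in⁴.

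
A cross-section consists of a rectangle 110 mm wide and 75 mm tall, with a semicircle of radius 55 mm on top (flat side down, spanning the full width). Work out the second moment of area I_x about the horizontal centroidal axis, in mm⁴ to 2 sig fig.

I_x ≈ 1.6 × 10⁷ mm⁴

Break the section into simple shapes (no overlaps), measuring from the bottom-left corner of the bounding box.
Rectangular body: 110 × 75, A = 8 250 mm², y = 37.5 mm, Ī = 3 867 188 mm⁴.
Semicircular cap: semicircle r = 55, A = 4 752 mm², y = 98.34 mm, Ī = 1 004 345 mm⁴.
Centroid: ȳ = ΣA·y / ΣA = 59.74 mm.
Transfer each piece to the horizontal centroidal axis using Ī + A·d² with d = y − 59.74:
  rectangular body: d = -22.24 mm → contributes +7 946 286 mm⁴
  semicircular cap: d = 38.61 mm → contributes +8 086 622 mm⁴
Total I = 16 032 909 mm⁴.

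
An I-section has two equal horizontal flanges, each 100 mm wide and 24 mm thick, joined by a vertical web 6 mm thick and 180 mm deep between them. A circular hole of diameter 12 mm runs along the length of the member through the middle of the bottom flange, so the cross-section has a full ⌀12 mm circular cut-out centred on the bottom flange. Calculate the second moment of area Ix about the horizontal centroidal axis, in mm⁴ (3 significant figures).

Ix ≈ 5.19 × 10⁷ mm⁴

Split into non-overlapping primitives; take the origin at the lower-left of the bounding box.
Bottom flange: 100 × 24, A = 2 400 mm², y = 12 mm, Ī = 115 200 mm⁴.
Web: 6 × 180, A = 1 080 mm², y = 114 mm, Ī = 2 916 000 mm⁴.
Top flange: 100 × 24, A = 2 400 mm², y = 216 mm, Ī = 115 200 mm⁴.
Hole (subtracted): ⌀12, A = 113.1 mm², y = 12 mm, Ī = 1017.9 mm⁴.
Centroid: ȳ = ΣA·y / ΣA = 116 mm.
Transfer each piece to the horizontal centroidal axis using Ī + A·d² with d = y − 116:
  bottom flange: d = -104 mm → contributes +26 073 784 mm⁴
  web: d = -2.0004 mm → contributes +2 920 322 mm⁴
  top flange: d = 100 mm → contributes +24 115 023 mm⁴
  hole: d = -104 mm → contributes −1 224 287 mm⁴
Total I = 51 884 841 mm⁴.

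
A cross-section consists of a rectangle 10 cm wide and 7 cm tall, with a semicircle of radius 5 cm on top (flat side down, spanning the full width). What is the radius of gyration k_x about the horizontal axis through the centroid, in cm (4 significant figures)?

k_x ≈ 3.244 cm

Break the section into simple shapes (no overlaps), measuring from the bottom-left corner of the bounding box.
Rectangular body: 10 × 7, A = 70 cm², y = 3.5 cm, Ī = 285.833 cm⁴.
Semicircular cap: semicircle r = 5, A = 39.2699 cm², y = 9.12207 cm, Ī = 68.5981 cm⁴.
Centroid: ȳ = ΣA·y / ΣA = 5.52048 cm.
Transfer each piece to the horizontal axis through the centroid using Ī + A·d² with d = y − 5.52048:
  rectangular body: d = -2.02048 cm → contributes +571.598 cm⁴
  semicircular cap: d = 3.60158 cm → contributes +577.984 cm⁴
Total I = 1149.58 cm⁴.
Radius of gyration: k = √(I/A) = √(1149.58 / 109.27) = 3.24354 cm.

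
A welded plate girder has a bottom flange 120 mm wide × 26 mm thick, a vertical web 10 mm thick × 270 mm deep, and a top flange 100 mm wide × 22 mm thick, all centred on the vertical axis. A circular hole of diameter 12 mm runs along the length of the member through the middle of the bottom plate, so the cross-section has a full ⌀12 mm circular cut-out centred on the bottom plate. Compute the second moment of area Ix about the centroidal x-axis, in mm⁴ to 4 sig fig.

Decompose the section into non-overlapping parts with the origin at the bottom-left of its bounding rectangle.
Bottom plate: 120 × 26, A = 3 120 mm², y = 13 mm, Ī = 175 760 mm⁴.
Web plate: 10 × 270, A = 2 700 mm², y = 161 mm, Ī = 16 402 500 mm⁴.
Top plate: 100 × 22, A = 2 200 mm², y = 307 mm, Ī = 88733.3 mm⁴.
Hole (subtracted): ⌀12, A = 113.097 mm², y = 13 mm, Ī = 1017.88 mm⁴.
Centroid: ȳ = ΣA·y / ΣA = 145.34 mm.
Transfer each piece to the centroidal x-axis using Ī + A·d² with d = y − 145.34:
  bottom plate: d = -132.34 mm → contributes +54 819 104 mm⁴
  web plate: d = 15.6599 mm → contributes +17 064 631 mm⁴
  top plate: d = 161.66 mm → contributes +57 583 391 mm⁴
  hole: d = -132.34 mm → contributes −1 981 792 mm⁴
Total I = 127 485 333 mm⁴.

Ix ≈ 1.275 × 10⁸ mm⁴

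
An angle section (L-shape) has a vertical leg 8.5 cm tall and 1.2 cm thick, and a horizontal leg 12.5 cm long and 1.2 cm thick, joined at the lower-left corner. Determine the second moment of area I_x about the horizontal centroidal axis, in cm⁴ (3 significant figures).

Decompose the section into non-overlapping parts with the origin at the bottom-left of its bounding rectangle.
Vertical leg: 1.2 × 8.5, A = 10.2 cm², y = 4.25 cm, Ī = 61.413 cm⁴.
Horizontal leg (remainder): 11.3 × 1.2, A = 13.56 cm², y = 0.6 cm, Ī = 1.6272 cm⁴.
Centroid: ȳ = ΣA·y / ΣA = 2.1669 cm.
Transfer each piece to the horizontal centroidal axis using Ī + A·d² with d = y − 2.1669:
  vertical leg: d = 2.0831 cm → contributes +105.67 cm⁴
  horizontal leg (remainder): d = -1.5669 cm → contributes +34.92 cm⁴
Total I = 140.59 cm⁴.

I_x ≈ 141 cm⁴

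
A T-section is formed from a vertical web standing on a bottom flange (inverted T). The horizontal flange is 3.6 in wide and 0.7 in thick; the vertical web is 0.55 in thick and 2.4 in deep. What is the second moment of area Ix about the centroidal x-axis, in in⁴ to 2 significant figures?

Ix ≈ 2.8 in⁴

Break the section into simple shapes (no overlaps), measuring from the bottom-left corner of the bounding box.
Flange: 3.6 × 0.7, A = 2.52 in², y = 0.35 in, Ī = 0.1029 in⁴.
Web: 0.55 × 2.4, A = 1.32 in², y = 1.9 in, Ī = 0.6336 in⁴.
Centroid: ȳ = ΣA·y / ΣA = 0.8828 in.
Transfer each piece to the centroidal x-axis using Ī + A·d² with d = y − 0.8828:
  flange: d = -0.5328 in → contributes +0.8183 in⁴
  web: d = 1.017 in → contributes +1.999 in⁴
Total I = 2.818 in⁴.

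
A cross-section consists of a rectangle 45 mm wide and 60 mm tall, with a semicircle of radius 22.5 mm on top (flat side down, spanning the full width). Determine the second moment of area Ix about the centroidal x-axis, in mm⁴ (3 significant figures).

Ix ≈ 1.80 × 10⁶ mm⁴

Treat the section as a set of non-overlapping primitives; coordinates are from the bounding-box lower-left.
Rectangular body: 45 × 60, A = 2 700 mm², y = 30 mm, Ī = 810 000 mm⁴.
Semicircular cap: semicircle r = 22.5, A = 795.22 mm², y = 69.549 mm, Ī = 28 130 mm⁴.
Centroid: ȳ = ΣA·y / ΣA = 38.998 mm.
Transfer each piece to the centroidal x-axis using Ī + A·d² with d = y − 38.998:
  rectangular body: d = -8.9981 mm → contributes +1 028 607 mm⁴
  semicircular cap: d = 30.551 mm → contributes +770 366 mm⁴
Total I = 1 798 972 mm⁴.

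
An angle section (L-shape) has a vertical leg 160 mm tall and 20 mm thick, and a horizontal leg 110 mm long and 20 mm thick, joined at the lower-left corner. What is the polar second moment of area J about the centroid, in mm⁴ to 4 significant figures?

Treat the section as a set of non-overlapping primitives; coordinates are from the bounding-box lower-left.
Vertical leg: 20 × 160, A = 3 200 mm², y = 80 mm, Ī = 6 826 667 mm⁴.
Horizontal leg (remainder): 90 × 20, A = 1 800 mm², y = 10 mm, Ī = 60 000 mm⁴.
Centroid: ȳ = ΣA·y / ΣA = 54.8 mm.
Transfer each piece to the centroidal x-axis using Ī + A·d² with d = y − 54.8:
  vertical leg: d = 25.2 mm → contributes +8 858 795 mm⁴
  horizontal leg (remainder): d = -44.8 mm → contributes +3 672 672 mm⁴
Total I = 12 531 467 mm⁴.
For the y-axis: x̄ = 29.8 mm.
Repeating about the centroidal y-axis gives I_y = 4 806 467 mm⁴.
Polar second moment: J = I_x + I_y = 17 337 933 mm⁴.

J ≈ 1.734 × 10⁷ mm⁴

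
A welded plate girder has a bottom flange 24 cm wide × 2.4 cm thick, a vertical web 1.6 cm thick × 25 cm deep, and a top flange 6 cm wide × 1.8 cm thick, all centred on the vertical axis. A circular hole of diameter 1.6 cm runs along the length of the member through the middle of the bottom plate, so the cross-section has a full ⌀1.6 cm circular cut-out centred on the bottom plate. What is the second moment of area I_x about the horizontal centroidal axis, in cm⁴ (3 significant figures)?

I_x ≈ 1.09 × 10⁴ cm⁴

Decompose the section into non-overlapping parts with the origin at the bottom-left of its bounding rectangle.
Bottom plate: 24 × 2.4, A = 57.6 cm², y = 1.2 cm, Ī = 27.648 cm⁴.
Web plate: 1.6 × 25, A = 40 cm², y = 14.9 cm, Ī = 2083.3 cm⁴.
Top plate: 6 × 1.8, A = 10.8 cm², y = 28.3 cm, Ī = 2.916 cm⁴.
Hole (subtracted): ⌀1.6, A = 2.0106 cm², y = 1.2 cm, Ī = 0.3217 cm⁴.
Centroid: ȳ = ΣA·y / ΣA = 9.1019 cm.
Transfer each piece to the horizontal centroidal axis using Ī + A·d² with d = y − 9.1019:
  bottom plate: d = -7.9019 cm → contributes +3624.2 cm⁴
  web plate: d = 5.7981 cm → contributes +3 428 cm⁴
  top plate: d = 19.198 cm → contributes +3983.4 cm⁴
  hole: d = -7.9019 cm → contributes −125.87 cm⁴
Total I = 10 910 cm⁴.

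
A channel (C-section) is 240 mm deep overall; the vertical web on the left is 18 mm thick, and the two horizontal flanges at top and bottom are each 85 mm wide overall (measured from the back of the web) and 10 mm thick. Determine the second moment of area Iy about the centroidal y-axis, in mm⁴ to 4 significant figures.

Iy ≈ 2.465 × 10⁶ mm⁴

Treat the section as a set of non-overlapping primitives; coordinates are from the bounding-box lower-left.
Web: 18 × 240, A = 4 320 mm², x = 9 mm, Ī = 116 640 mm⁴.
Top flange (beyond web): 67 × 10, A = 670 mm², x = 51.5 mm, Ī = 250 636 mm⁴.
Bottom flange (beyond web): 67 × 10, A = 670 mm², x = 51.5 mm, Ī = 250 636 mm⁴.
Centroid: x̄ = ΣA·x / ΣA = 19.0618 mm.
Transfer each piece to the centroidal y-axis using Ī + A·d² with d = x − 19.0618:
  web: d = -10.0618 mm → contributes +553 999 mm⁴
  top flange (beyond web): d = 32.4382 mm → contributes +955 633 mm⁴
  bottom flange (beyond web): d = 32.4382 mm → contributes +955 633 mm⁴
Total I = 2 465 265 mm⁴.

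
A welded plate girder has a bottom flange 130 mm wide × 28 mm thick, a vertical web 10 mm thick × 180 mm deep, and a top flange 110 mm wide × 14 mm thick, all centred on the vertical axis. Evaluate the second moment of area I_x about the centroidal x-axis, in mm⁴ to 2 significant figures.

I_x ≈ 5.1 × 10⁷ mm⁴

Treat the section as a set of non-overlapping primitives; coordinates are from the bounding-box lower-left.
Bottom plate: 130 × 28, A = 3 640 mm², y = 14 mm, Ī = 237 813 mm⁴.
Web plate: 10 × 180, A = 1 800 mm², y = 118 mm, Ī = 4 860 000 mm⁴.
Top plate: 110 × 14, A = 1 540 mm², y = 215 mm, Ī = 25 153 mm⁴.
Centroid: ȳ = ΣA·y / ΣA = 85.17 mm.
Transfer each piece to the centroidal x-axis using Ī + A·d² with d = y − 85.17:
  bottom plate: d = -71.17 mm → contributes +18 673 054 mm⁴
  web plate: d = 32.83 mm → contributes +6 800 506 mm⁴
  top plate: d = 129.8 mm → contributes +25 984 654 mm⁴
Total I = 51 458 214 mm⁴.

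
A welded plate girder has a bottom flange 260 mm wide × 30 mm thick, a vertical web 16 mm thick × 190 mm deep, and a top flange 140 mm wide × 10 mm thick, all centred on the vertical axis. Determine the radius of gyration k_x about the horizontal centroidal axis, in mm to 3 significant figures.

k_x ≈ 78.8 mm

Break the section into simple shapes (no overlaps), measuring from the bottom-left corner of the bounding box.
Bottom plate: 260 × 30, A = 7 800 mm², y = 15 mm, Ī = 585 000 mm⁴.
Web plate: 16 × 190, A = 3 040 mm², y = 125 mm, Ī = 9 145 333 mm⁴.
Top plate: 140 × 10, A = 1 400 mm², y = 225 mm, Ī = 11 667 mm⁴.
Centroid: ȳ = ΣA·y / ΣA = 66.34 mm.
Transfer each piece to the horizontal centroidal axis using Ī + A·d² with d = y − 66.34:
  bottom plate: d = -51.34 mm → contributes +21 144 101 mm⁴
  web plate: d = 58.66 mm → contributes +19 606 007 mm⁴
  top plate: d = 158.66 mm → contributes +35 253 919 mm⁴
Total I = 76 004 026 mm⁴.
Radius of gyration: k = √(I/A) = √(76 004 026 / 12 240) = 78.8 mm.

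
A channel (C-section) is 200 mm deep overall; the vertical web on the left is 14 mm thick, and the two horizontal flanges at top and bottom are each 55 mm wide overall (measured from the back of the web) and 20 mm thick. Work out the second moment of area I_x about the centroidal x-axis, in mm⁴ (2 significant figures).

Treat the section as a set of non-overlapping primitives; coordinates are from the bounding-box lower-left.
Web: 14 × 200, A = 2 800 mm², y = 100 mm, Ī = 9 333 333 mm⁴.
Top flange (beyond web): 41 × 20, A = 820 mm², y = 190 mm, Ī = 27 333 mm⁴.
Bottom flange (beyond web): 41 × 20, A = 820 mm², y = 10 mm, Ī = 27 333 mm⁴.
By symmetry the centroid is at mid-height, ȳ = 100 mm.
Transfer each piece to the centroidal x-axis using Ī + A·d² with d = y − 100:
  web: d = 0 mm → contributes +9 333 333 mm⁴
  top flange (beyond web): d = 90 mm → contributes +6 669 333 mm⁴
  bottom flange (beyond web): d = -90 mm → contributes +6 669 333 mm⁴
Total I = 22 672 000 mm⁴.

I_x ≈ 2.3 × 10⁷ mm⁴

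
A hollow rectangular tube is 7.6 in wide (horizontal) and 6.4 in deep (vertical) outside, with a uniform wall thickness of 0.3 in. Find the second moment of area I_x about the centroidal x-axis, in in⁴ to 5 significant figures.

I_x ≈ 52.209 in⁴

Treat the section as a set of non-overlapping primitives; coordinates are from the bounding-box lower-left.
Outer rectangle: 7.6 × 6.4, A = 48.64 in², y = 3.2 in, Ī = 166.0245 in⁴.
Inner void (subtracted): 7 × 5.8, A = 40.6 in², y = 3.2 in, Ī = 113.8153 in⁴.
By symmetry the centroid is at mid-height, ȳ = 3.2 in.
All pieces are centred on the centroidal x-axis, so I = ΣĪ (holes subtracted) = 52.2092 in⁴.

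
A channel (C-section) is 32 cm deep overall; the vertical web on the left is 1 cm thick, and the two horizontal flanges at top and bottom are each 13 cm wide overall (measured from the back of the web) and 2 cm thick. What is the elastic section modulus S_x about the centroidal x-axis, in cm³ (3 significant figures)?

Break the section into simple shapes (no overlaps), measuring from the bottom-left corner of the bounding box.
Web: 1 × 32, A = 32 cm², y = 16 cm, Ī = 2730.7 cm⁴.
Top flange (beyond web): 12 × 2, A = 24 cm², y = 31 cm, Ī = 8 cm⁴.
Bottom flange (beyond web): 12 × 2, A = 24 cm², y = 1 cm, Ī = 8 cm⁴.
By symmetry the centroid is at mid-height, ȳ = 16 cm.
Transfer each piece to the centroidal x-axis using Ī + A·d² with d = y − 16:
  web: d = 0 cm → contributes +2730.7 cm⁴
  top flange (beyond web): d = 15 cm → contributes +5 408 cm⁴
  bottom flange (beyond web): d = -15 cm → contributes +5 408 cm⁴
Total I = 13 547 cm⁴.
Extreme fibre distance c = 16 cm; S = I/c = 846.67 cm³.

S_x ≈ 847 cm³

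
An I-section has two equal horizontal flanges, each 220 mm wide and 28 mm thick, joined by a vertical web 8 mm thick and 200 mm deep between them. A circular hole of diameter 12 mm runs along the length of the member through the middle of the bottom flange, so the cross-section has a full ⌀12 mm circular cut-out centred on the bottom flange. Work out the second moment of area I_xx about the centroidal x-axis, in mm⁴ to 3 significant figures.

Break the section into simple shapes (no overlaps), measuring from the bottom-left corner of the bounding box.
Bottom flange: 220 × 28, A = 6 160 mm², y = 14 mm, Ī = 402 453 mm⁴.
Web: 8 × 200, A = 1 600 mm², y = 128 mm, Ī = 5 333 333 mm⁴.
Top flange: 220 × 28, A = 6 160 mm², y = 242 mm, Ī = 402 453 mm⁴.
Hole (subtracted): ⌀12, A = 113.1 mm², y = 14 mm, Ī = 1017.9 mm⁴.
Centroid: ȳ = ΣA·y / ΣA = 128.93 mm.
Transfer each piece to the centroidal x-axis using Ī + A·d² with d = y − 128.93:
  bottom flange: d = -114.93 mm → contributes +81 774 710 mm⁴
  web: d = -0.93382 mm → contributes +5 334 729 mm⁴
  top flange: d = 113.07 mm → contributes +79 151 660 mm⁴
  hole: d = -114.93 mm → contributes −1 495 009 mm⁴
Total I = 164 766 089 mm⁴.

I_xx ≈ 1.65 × 10⁸ mm⁴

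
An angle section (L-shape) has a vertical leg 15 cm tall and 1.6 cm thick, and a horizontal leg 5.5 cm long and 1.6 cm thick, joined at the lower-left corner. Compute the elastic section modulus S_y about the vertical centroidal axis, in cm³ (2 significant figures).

S_y ≈ 12 cm³

Split into non-overlapping primitives; take the origin at the lower-left of the bounding box.
Vertical leg: 1.6 × 15, A = 24 cm², x = 0.8 cm, Ī = 5.12 cm⁴.
Horizontal leg (remainder): 3.9 × 1.6, A = 6.24 cm², x = 3.55 cm, Ī = 7.909 cm⁴.
Centroid: x̄ = ΣA·x / ΣA = 1.367 cm.
Transfer each piece to the vertical centroidal axis using Ī + A·d² with d = x − 1.367:
  vertical leg: d = -0.5675 cm → contributes +12.85 cm⁴
  horizontal leg (remainder): d = 2.183 cm → contributes +37.63 cm⁴
Total I = 50.48 cm⁴.
Extreme fibre distance c = 4.133 cm; S = I/c = 12.22 cm³.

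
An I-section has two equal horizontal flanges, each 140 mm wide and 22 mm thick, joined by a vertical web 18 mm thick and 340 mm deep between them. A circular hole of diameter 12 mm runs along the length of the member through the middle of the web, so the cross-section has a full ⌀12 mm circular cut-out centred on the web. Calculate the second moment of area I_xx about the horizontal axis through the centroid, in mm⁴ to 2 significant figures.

Decompose the section into non-overlapping parts with the origin at the bottom-left of its bounding rectangle.
Bottom flange: 140 × 22, A = 3 080 mm², y = 11 mm, Ī = 124 227 mm⁴.
Web: 18 × 340, A = 6 120 mm², y = 192 mm, Ī = 58 956 000 mm⁴.
Top flange: 140 × 22, A = 3 080 mm², y = 373 mm, Ī = 124 227 mm⁴.
Hole (subtracted): ⌀12, A = 113.1 mm², y = 192 mm, Ī = 1 018 mm⁴.
By symmetry the centroid is at mid-height, ȳ = 192 mm.
Transfer each piece to the horizontal axis through the centroid using Ī + A·d² with d = y − 192:
  bottom flange: d = -181 mm → contributes +101 028 107 mm⁴
  web: d = 0 mm → contributes +58 956 000 mm⁴
  top flange: d = 181 mm → contributes +101 028 107 mm⁴
  hole: d = 0 mm → contributes −1 018 mm⁴
Total I = 261 011 195 mm⁴.

I_xx ≈ 2.6 × 10⁸ mm⁴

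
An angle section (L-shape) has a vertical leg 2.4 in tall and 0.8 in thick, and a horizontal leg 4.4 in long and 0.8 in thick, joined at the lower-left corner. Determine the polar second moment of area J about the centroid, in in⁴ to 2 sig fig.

J ≈ 11 in⁴

Decompose the section into non-overlapping parts with the origin at the bottom-left of its bounding rectangle.
Vertical leg: 0.8 × 2.4, A = 1.92 in², y = 1.2 in, Ī = 0.9216 in⁴.
Horizontal leg (remainder): 3.6 × 0.8, A = 2.88 in², y = 0.4 in, Ī = 0.1536 in⁴.
Centroid: ȳ = ΣA·y / ΣA = 0.72 in.
Transfer each piece to the centroidal x-axis using Ī + A·d² with d = y − 0.72:
  vertical leg: d = 0.48 in → contributes +1.364 in⁴
  horizontal leg (remainder): d = -0.32 in → contributes +0.4485 in⁴
Total I = 1.812 in⁴.
For the y-axis: x̄ = 1.72 in.
Repeating about the centroidal y-axis gives I_y = 8.788 in⁴.
Polar second moment: J = I_x + I_y = 10.6 in⁴.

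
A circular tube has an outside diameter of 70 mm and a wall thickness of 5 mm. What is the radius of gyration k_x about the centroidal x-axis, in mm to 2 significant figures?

k_x ≈ 23 mm

Decompose the section into non-overlapping parts with the origin at the bottom-left of its bounding rectangle.
Outer circle: ⌀70, A = 3 848 mm², y = 35 mm, Ī = 1 178 588 mm⁴.
Bore (subtracted): ⌀60, A = 2 827 mm², y = 35 mm, Ī = 636 173 mm⁴.
By symmetry the centroid is at mid-height, ȳ = 35 mm.
All pieces are centred on the centroidal x-axis, so I = ΣĪ (holes subtracted) = 542 416 mm⁴.
Radius of gyration: k = √(I/A) = √(542 416 / 1 021) = 23.05 mm.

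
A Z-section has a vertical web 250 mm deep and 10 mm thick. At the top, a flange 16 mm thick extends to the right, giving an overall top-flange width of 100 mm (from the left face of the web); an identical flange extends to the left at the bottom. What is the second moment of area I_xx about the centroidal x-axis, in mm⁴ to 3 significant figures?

Split into non-overlapping primitives; take the origin at the lower-left of the bounding box.
Web: 10 × 250, A = 2 500 mm², y = 125 mm, Ī = 13 020 833 mm⁴.
Top flange (beyond web): 90 × 16, A = 1 440 mm², y = 242 mm, Ī = 30 720 mm⁴.
Bottom flange (beyond web): 90 × 16, A = 1 440 mm², y = 8 mm, Ī = 30 720 mm⁴.
Centroid: ȳ = ΣA·y / ΣA = 125 mm.
Transfer each piece to the centroidal x-axis using Ī + A·d² with d = y − 125:
  web: d = 0 mm → contributes +13 020 833 mm⁴
  top flange (beyond web): d = 117 mm → contributes +19 742 880 mm⁴
  bottom flange (beyond web): d = -117 mm → contributes +19 742 880 mm⁴
Total I = 52 506 593 mm⁴.

I_xx ≈ 5.25 × 10⁷ mm⁴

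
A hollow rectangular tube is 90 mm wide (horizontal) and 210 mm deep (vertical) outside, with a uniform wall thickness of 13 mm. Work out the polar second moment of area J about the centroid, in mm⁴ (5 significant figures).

Break the section into simple shapes (no overlaps), measuring from the bottom-left corner of the bounding box.
Outer rectangle: 90 × 210, A = 18 900 mm², y = 105 mm, Ī = 69 457 500 mm⁴.
Inner void (subtracted): 64 × 184, A = 11 776 mm², y = 105 mm, Ī = 33 224 021 mm⁴.
By symmetry the centroid is at mid-height, ȳ = 105 mm.
All pieces are centred on the centroidal x-axis, so I = ΣĪ (holes subtracted) = 36 233 479 mm⁴.
Repeating about the centroidal y-axis gives I_y = 8 737 959 mm⁴.
Polar second moment: J = I_x + I_y = 44 971 437 mm⁴.

J ≈ 4.4971 × 10⁷ mm⁴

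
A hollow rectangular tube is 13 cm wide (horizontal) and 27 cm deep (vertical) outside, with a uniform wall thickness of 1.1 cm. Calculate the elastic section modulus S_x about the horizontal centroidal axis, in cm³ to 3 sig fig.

Break the section into simple shapes (no overlaps), measuring from the bottom-left corner of the bounding box.
Outer rectangle: 13 × 27, A = 351 cm², y = 13.5 cm, Ī = 21 323 cm⁴.
Inner void (subtracted): 10.8 × 24.8, A = 267.84 cm², y = 13.5 cm, Ī = 13 728 cm⁴.
By symmetry the centroid is at mid-height, ȳ = 13.5 cm.
All pieces are centred on the horizontal centroidal axis, so I = ΣĪ (holes subtracted) = 7595.6 cm⁴.
Extreme fibre distance c = 13.5 cm; S = I/c = 562.63 cm³.

S_x ≈ 563 cm³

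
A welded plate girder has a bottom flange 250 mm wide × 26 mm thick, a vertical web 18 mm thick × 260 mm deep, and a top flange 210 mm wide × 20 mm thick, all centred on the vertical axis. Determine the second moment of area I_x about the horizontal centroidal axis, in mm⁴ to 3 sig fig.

I_x ≈ 2.35 × 10⁸ mm⁴

Split into non-overlapping primitives; take the origin at the lower-left of the bounding box.
Bottom plate: 250 × 26, A = 6 500 mm², y = 13 mm, Ī = 366 167 mm⁴.
Web plate: 18 × 260, A = 4 680 mm², y = 156 mm, Ī = 26 364 000 mm⁴.
Top plate: 210 × 20, A = 4 200 mm², y = 296 mm, Ī = 140 000 mm⁴.
Centroid: ȳ = ΣA·y / ΣA = 133.8 mm.
Transfer each piece to the horizontal centroidal axis using Ī + A·d² with d = y − 133.8:
  bottom plate: d = -120.8 mm → contributes +95 211 792 mm⁴
  web plate: d = 22.204 mm → contributes +28 671 356 mm⁴
  top plate: d = 162.2 mm → contributes +110 642 798 mm⁴
Total I = 234 525 946 mm⁴.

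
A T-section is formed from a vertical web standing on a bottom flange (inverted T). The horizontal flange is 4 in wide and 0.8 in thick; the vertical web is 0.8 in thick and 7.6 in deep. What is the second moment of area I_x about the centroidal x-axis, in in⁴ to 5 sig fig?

I_x ≈ 66.419 in⁴

Split into non-overlapping primitives; take the origin at the lower-left of the bounding box.
Flange: 4 × 0.8, A = 3.2 in², y = 0.4 in, Ī = 0.1706667 in⁴.
Web: 0.8 × 7.6, A = 6.08 in², y = 4.6 in, Ī = 29.26507 in⁴.
Centroid: ȳ = ΣA·y / ΣA = 3.151724 in.
Transfer each piece to the centroidal x-axis using Ī + A·d² with d = y − 3.151724:
  flange: d = -2.751724 in → contributes +24.40102 in⁴
  web: d = 1.448276 in → contributes +42.01788 in⁴
Total I = 66.41891 in⁴.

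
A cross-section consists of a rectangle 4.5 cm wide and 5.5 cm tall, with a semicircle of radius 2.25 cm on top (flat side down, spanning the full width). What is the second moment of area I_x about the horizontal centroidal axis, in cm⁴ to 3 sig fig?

I_x ≈ 148 cm⁴

Treat the section as a set of non-overlapping primitives; coordinates are from the bounding-box lower-left.
Rectangular body: 4.5 × 5.5, A = 24.75 cm², y = 2.75 cm, Ī = 62.391 cm⁴.
Semicircular cap: semicircle r = 2.25, A = 7.9522 cm², y = 6.4549 cm, Ī = 2.813 cm⁴.
Centroid: ȳ = ΣA·y / ΣA = 3.6509 cm.
Transfer each piece to the horizontal centroidal axis using Ī + A·d² with d = y − 3.6509:
  rectangular body: d = -0.90092 cm → contributes +82.479 cm⁴
  semicircular cap: d = 2.804 cm → contributes +65.336 cm⁴
Total I = 147.82 cm⁴.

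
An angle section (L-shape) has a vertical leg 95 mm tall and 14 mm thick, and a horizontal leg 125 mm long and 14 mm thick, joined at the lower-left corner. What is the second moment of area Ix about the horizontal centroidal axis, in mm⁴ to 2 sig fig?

Ix ≈ 2.2 × 10⁶ mm⁴

Treat the section as a set of non-overlapping primitives; coordinates are from the bounding-box lower-left.
Vertical leg: 14 × 95, A = 1 330 mm², y = 47.5 mm, Ī = 1 000 271 mm⁴.
Horizontal leg (remainder): 111 × 14, A = 1 554 mm², y = 7 mm, Ī = 25 382 mm⁴.
Centroid: ȳ = ΣA·y / ΣA = 25.68 mm.
Transfer each piece to the horizontal centroidal axis using Ī + A·d² with d = y − 25.68:
  vertical leg: d = 21.82 mm → contributes +1 633 664 mm⁴
  horizontal leg (remainder): d = -18.68 mm → contributes +567 475 mm⁴
Total I = 2 201 139 mm⁴.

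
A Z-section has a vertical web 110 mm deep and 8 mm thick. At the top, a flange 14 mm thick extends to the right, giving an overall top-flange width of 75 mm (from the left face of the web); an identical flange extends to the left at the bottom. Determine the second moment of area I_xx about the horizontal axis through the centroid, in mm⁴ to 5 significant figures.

I_xx ≈ 5.2403 × 10⁶ mm⁴

Split into non-overlapping primitives; take the origin at the lower-left of the bounding box.
Web: 8 × 110, A = 880 mm², y = 55 mm, Ī = 887333.3 mm⁴.
Top flange (beyond web): 67 × 14, A = 938 mm², y = 103 mm, Ī = 15320.67 mm⁴.
Bottom flange (beyond web): 67 × 14, A = 938 mm², y = 7 mm, Ī = 15320.67 mm⁴.
Centroid: ȳ = ΣA·y / ΣA = 55 mm.
Transfer each piece to the horizontal axis through the centroid using Ī + A·d² with d = y − 55:
  web: d = 0 mm → contributes +887333.3 mm⁴
  top flange (beyond web): d = 48 mm → contributes +2 176 473 mm⁴
  bottom flange (beyond web): d = -48 mm → contributes +2 176 473 mm⁴
Total I = 5 240 279 mm⁴.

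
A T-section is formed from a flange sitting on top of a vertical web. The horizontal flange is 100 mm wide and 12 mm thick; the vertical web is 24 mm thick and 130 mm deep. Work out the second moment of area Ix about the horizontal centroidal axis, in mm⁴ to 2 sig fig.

Break the section into simple shapes (no overlaps), measuring from the bottom-left corner of the bounding box.
Flange: 100 × 12, A = 1 200 mm², y = 136 mm, Ī = 14 400 mm⁴.
Web: 24 × 130, A = 3 120 mm², y = 65 mm, Ī = 4 394 000 mm⁴.
Centroid: ȳ = ΣA·y / ΣA = 84.72 mm.
Transfer each piece to the horizontal centroidal axis using Ī + A·d² with d = y − 84.72:
  flange: d = 51.28 mm → contributes +3 169 693 mm⁴
  web: d = -19.72 mm → contributes +5 607 574 mm⁴
Total I = 8 777 267 mm⁴.

Ix ≈ 8.8 × 10⁶ mm⁴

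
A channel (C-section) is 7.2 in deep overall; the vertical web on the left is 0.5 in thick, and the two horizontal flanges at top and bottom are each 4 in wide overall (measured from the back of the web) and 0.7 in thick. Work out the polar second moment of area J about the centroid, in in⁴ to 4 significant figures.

J ≈ 80.89 in⁴

Treat the section as a set of non-overlapping primitives; coordinates are from the bounding-box lower-left.
Web: 0.5 × 7.2, A = 3.6 in², y = 3.6 in, Ī = 15.552 in⁴.
Top flange (beyond web): 3.5 × 0.7, A = 2.45 in², y = 6.85 in, Ī = 0.100042 in⁴.
Bottom flange (beyond web): 3.5 × 0.7, A = 2.45 in², y = 0.35 in, Ī = 0.100042 in⁴.
By symmetry the centroid is at mid-height, ȳ = 3.6 in.
Transfer each piece to the centroidal x-axis using Ī + A·d² with d = y − 3.6:
  web: d = 0 in → contributes +15.552 in⁴
  top flange (beyond web): d = 3.25 in → contributes +25.9782 in⁴
  bottom flange (beyond web): d = -3.25 in → contributes +25.9782 in⁴
Total I = 67.5083 in⁴.
For the y-axis: x̄ = 1.40294 in.
Repeating about the centroidal y-axis gives I_y = 13.3783 in⁴.
Polar second moment: J = I_x + I_y = 80.8866 in⁴.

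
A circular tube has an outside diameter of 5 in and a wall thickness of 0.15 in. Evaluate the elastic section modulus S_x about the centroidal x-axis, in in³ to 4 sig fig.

Break the section into simple shapes (no overlaps), measuring from the bottom-left corner of the bounding box.
Outer circle: ⌀5, A = 19.635 in², y = 2.5 in, Ī = 30.6796 in⁴.
Bore (subtracted): ⌀4.7, A = 17.3494 in², y = 2.5 in, Ī = 23.9531 in⁴.
By symmetry the centroid is at mid-height, ȳ = 2.5 in.
All pieces are centred on the centroidal x-axis, so I = ΣĪ (holes subtracted) = 6.72654 in⁴.
Extreme fibre distance c = 2.5 in; S = I/c = 2.69062 in³.

S_x ≈ 2.691 in³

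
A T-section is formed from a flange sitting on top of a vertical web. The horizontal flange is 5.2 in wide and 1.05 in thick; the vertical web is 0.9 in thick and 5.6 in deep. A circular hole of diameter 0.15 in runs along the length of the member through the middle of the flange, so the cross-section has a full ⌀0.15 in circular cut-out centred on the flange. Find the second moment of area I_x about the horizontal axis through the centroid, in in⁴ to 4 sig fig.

Split into non-overlapping primitives; take the origin at the lower-left of the bounding box.
Flange: 5.2 × 1.05, A = 5.46 in², y = 6.125 in, Ī = 0.501638 in⁴.
Web: 0.9 × 5.6, A = 5.04 in², y = 2.8 in, Ī = 13.1712 in⁴.
Hole (subtracted): ⌀0.15, A = 0.0176715 in², y = 6.125 in, Ī = 0.0000248505 in⁴.
Centroid: ȳ = ΣA·y / ΣA = 4.52631 in.
Transfer each piece to the horizontal axis through the centroid using Ī + A·d² with d = y − 4.52631:
  flange: d = 1.59869 in → contributes +14.4564 in⁴
  web: d = -1.72631 in → contributes +28.1911 in⁴
  hole: d = 1.59869 in → contributes −0.0451898 in⁴
Total I = 42.6023 in⁴.

I_x ≈ 42.60 in⁴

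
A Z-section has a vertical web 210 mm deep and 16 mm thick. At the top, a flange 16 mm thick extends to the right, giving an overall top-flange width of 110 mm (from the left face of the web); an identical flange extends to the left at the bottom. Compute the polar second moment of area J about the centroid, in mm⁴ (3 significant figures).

J ≈ 5.21 × 10⁷ mm⁴

Split into non-overlapping primitives; take the origin at the lower-left of the bounding box.
Web: 16 × 210, A = 3 360 mm², y = 105 mm, Ī = 12 348 000 mm⁴.
Top flange (beyond web): 94 × 16, A = 1 504 mm², y = 202 mm, Ī = 32 085 mm⁴.
Bottom flange (beyond web): 94 × 16, A = 1 504 mm², y = 8 mm, Ī = 32 085 mm⁴.
Centroid: ȳ = ΣA·y / ΣA = 105 mm.
Transfer each piece to the centroidal x-axis using Ī + A·d² with d = y − 105:
  web: d = 0 mm → contributes +12 348 000 mm⁴
  top flange (beyond web): d = 97 mm → contributes +14 183 221 mm⁴
  bottom flange (beyond web): d = -97 mm → contributes +14 183 221 mm⁴
Total I = 40 714 443 mm⁴.
For the y-axis: x̄ = 102 mm.
Repeating about the centroidal y-axis gives I_y = 11 385 771 mm⁴.
Polar second moment: J = I_x + I_y = 52 100 213 mm⁴.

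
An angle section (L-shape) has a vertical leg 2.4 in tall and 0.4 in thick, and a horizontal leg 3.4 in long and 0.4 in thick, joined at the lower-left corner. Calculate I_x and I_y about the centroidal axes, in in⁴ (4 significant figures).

I_x ≈ 1.010 in⁴, I_y ≈ 2.454 in⁴

Split into non-overlapping primitives; take the origin at the lower-left of the bounding box.
Vertical leg: 0.4 × 2.4, A = 0.96 in², y = 1.2 in, Ī = 0.4608 in⁴.
Horizontal leg (remainder): 3 × 0.4, A = 1.2 in², y = 0.2 in, Ī = 0.016 in⁴.
Centroid: ȳ = ΣA·y / ΣA = 0.644444 in.
Transfer each piece to the centroidal x-axis using Ī + A·d² with d = y − 0.644444:
  vertical leg: d = 0.555556 in → contributes +0.757096 in⁴
  horizontal leg (remainder): d = -0.444444 in → contributes +0.253037 in⁴
Total I = 1.01013 in⁴.
For the y-axis: x̄ = 1.14444 in.
Repeating about the centroidal y-axis gives I_y = 2.45413 in⁴.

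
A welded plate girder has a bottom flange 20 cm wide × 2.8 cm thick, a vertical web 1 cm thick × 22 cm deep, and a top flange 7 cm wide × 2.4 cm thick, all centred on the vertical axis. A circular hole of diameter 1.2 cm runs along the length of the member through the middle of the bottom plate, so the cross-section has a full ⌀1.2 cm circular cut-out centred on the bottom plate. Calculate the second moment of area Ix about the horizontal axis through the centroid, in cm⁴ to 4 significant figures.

Ix ≈ 9456 cm⁴

Split into non-overlapping primitives; take the origin at the lower-left of the bounding box.
Bottom plate: 20 × 2.8, A = 56 cm², y = 1.4 cm, Ī = 36.5867 cm⁴.
Web plate: 1 × 22, A = 22 cm², y = 13.8 cm, Ī = 887.333 cm⁴.
Top plate: 7 × 2.4, A = 16.8 cm², y = 26 cm, Ī = 8.064 cm⁴.
Hole (subtracted): ⌀1.2, A = 1.13097 cm², y = 1.4 cm, Ī = 0.101788 cm⁴.
Centroid: ȳ = ΣA·y / ΣA = 8.72451 cm.
Transfer each piece to the horizontal axis through the centroid using Ī + A·d² with d = y − 8.72451:
  bottom plate: d = -7.32451 cm → contributes +3040.9 cm⁴
  web plate: d = 5.07549 cm → contributes +1454.07 cm⁴
  top plate: d = 17.2755 cm → contributes +5021.9 cm⁴
  hole: d = -7.32451 cm → contributes −60.7768 cm⁴
Total I = 9456.09 cm⁴.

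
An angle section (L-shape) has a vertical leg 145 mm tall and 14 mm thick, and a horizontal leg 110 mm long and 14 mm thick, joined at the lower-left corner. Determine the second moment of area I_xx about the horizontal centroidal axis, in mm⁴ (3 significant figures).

I_xx ≈ 7.05 × 10⁶ mm⁴

Decompose the section into non-overlapping parts with the origin at the bottom-left of its bounding rectangle.
Vertical leg: 14 × 145, A = 2 030 mm², y = 72.5 mm, Ī = 3 556 729 mm⁴.
Horizontal leg (remainder): 96 × 14, A = 1 344 mm², y = 7 mm, Ī = 21 952 mm⁴.
Centroid: ȳ = ΣA·y / ΣA = 46.409 mm.
Transfer each piece to the horizontal centroidal axis using Ī + A·d² with d = y − 46.409:
  vertical leg: d = 26.091 mm → contributes +4 938 662 mm⁴
  horizontal leg (remainder): d = -39.409 mm → contributes +2 109 247 mm⁴
Total I = 7 047 909 mm⁴.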